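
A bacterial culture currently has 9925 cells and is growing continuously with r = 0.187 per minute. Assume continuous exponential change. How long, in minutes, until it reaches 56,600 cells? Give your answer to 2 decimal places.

56600 = 9925 · e^(0.187·t)
t = ln(56600/9925) / 0.187 = ln(5.70277) / 0.187 = 1.74095 / 0.187

t ≈ 9.31 minutes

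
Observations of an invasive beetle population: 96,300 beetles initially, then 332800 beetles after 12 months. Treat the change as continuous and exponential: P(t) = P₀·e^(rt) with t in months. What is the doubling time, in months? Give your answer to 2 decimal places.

r = ln(332800/96300) / 12 = ln(3.45587) / 12 ≈ 0.103339 per month
doubling time = ln 2 / |r| = 0.69315 / 0.103339

doubling time ≈ 6.71 months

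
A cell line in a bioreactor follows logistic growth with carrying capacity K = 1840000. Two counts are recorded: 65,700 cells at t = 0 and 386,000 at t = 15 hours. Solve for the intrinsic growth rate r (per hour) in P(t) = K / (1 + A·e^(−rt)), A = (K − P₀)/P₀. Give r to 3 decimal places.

r ≈ 0.131 per hour

A = (1840000 − 65700)/65700 = 27.00609
386000 = 1840000/(1 + 27.00609·e^(−r·15)) → e^(−15r) = (4.76684 − 1)/27.00609 = 0.139481
r = −ln(0.139481)/15 = 1.96983/15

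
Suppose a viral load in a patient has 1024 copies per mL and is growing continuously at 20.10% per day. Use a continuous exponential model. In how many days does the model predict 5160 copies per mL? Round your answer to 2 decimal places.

t ≈ 8.05 days

5160 = 1024 · e^(0.201·t)
t = ln(5160/1024) / 0.201 = ln(5.03906) / 0.201 = 1.61722 / 0.201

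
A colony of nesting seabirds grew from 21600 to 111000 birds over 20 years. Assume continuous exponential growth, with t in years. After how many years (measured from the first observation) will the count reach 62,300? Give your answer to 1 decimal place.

r = ln(111000/21600) / 20 ≈ 0.081842 per year
t = ln(62300/21600) / r = 1.05927 / 0.081842 ≈ 12.943

t ≈ 12.9 years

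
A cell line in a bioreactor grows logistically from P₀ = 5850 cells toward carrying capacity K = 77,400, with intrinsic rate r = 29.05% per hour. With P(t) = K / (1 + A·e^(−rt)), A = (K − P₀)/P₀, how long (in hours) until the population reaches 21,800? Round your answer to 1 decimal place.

t ≈ 5.4 hours

A = (77400 − 5850)/5850 = 12.23077
21800 = 77400/(1 + 12.23077·e^(−0.2905t)) → 1 + 12.23077·e^(−0.2905t) = 3.55046
e^(−0.2905t) = 0.208528 → t = ln(4.79552)/0.2905 = 1.56768/0.2905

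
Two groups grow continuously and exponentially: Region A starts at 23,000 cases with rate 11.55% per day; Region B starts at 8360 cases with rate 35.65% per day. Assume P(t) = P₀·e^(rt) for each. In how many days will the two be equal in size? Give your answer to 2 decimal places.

t ≈ 4.20 days

23000·e^(0.1155t) = 8360·e^(0.3565t)
23000/8360 = e^((0.3565 − 0.1155)t) → ln(2.7512) = 0.241·t
t = 1.01204 / 0.241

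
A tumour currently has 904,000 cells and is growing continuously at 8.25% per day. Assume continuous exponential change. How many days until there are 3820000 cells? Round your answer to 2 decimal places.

3820000 = 904000 · e^(0.0825·t)
t = ln(3820000/904000) / 0.0825 = ln(4.22566) / 0.0825 = 1.44118 / 0.0825

t ≈ 17.47 days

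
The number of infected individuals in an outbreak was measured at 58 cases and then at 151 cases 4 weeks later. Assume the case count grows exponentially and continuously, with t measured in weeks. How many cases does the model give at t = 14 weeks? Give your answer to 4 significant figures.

≈ 1,651 cases

r = ln(151/58) / 4 ≈ 0.239209 per week
P(14) = 58 · e^(0.239209·14) = 58 · 28.47222 ≈ 1651.39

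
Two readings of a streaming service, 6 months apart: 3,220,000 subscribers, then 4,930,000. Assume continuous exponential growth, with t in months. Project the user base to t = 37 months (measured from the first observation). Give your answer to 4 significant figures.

r = ln(4930000/3220000) / 6 ≈ 0.070993 per month
P(37) = 3220000 · e^(0.070993·37) = 3220000 · 13.8286 ≈ 44528082.99

≈ 44,530,000 subscribers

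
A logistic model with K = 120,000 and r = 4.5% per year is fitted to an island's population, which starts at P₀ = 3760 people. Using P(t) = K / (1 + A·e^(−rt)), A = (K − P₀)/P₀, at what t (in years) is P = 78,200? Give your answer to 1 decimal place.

t ≈ 90.2 years

A = (120000 − 3760)/3760 = 30.91489
78200 = 120000/(1 + 30.91489·e^(−0.045t)) → 1 + 30.91489·e^(−0.045t) = 1.53453
e^(−0.045t) = 0.01729 → t = ln(57.836)/0.045 = 4.05761/0.045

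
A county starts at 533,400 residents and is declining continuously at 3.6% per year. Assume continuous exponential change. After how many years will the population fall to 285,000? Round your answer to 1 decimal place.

285000 = 533400 · e^(-0.036·t)
t = ln(285000/533400) / -0.036 = ln(0.53431) / -0.036 = -0.62678 / -0.036

t ≈ 17.4 years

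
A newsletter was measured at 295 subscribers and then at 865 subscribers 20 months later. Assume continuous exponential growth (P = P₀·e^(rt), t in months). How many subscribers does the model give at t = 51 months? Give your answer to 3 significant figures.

r = ln(865/295) / 20 ≈ 0.053788 per month
P(51) = 295 · e^(0.053788·51) = 295 · 15.5362 ≈ 4583.18

≈ 4,580 subscribers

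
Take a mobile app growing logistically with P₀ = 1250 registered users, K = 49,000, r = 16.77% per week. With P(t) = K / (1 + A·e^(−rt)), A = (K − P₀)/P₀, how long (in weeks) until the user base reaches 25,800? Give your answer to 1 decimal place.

t ≈ 22.4 weeks

A = (49000 − 1250)/1250 = 38.2
25800 = 49000/(1 + 38.2·e^(−0.1677t)) → 1 + 38.2·e^(−0.1677t) = 1.89922
e^(−0.1677t) = 0.02354 → t = ln(42.48103)/0.1677 = 3.74906/0.1677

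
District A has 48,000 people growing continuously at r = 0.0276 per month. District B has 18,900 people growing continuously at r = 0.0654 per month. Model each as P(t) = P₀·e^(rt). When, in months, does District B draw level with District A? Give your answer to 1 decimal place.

48000·e^(0.0276t) = 18900·e^(0.0654t)
48000/18900 = e^((0.0654 − 0.0276)t) → ln(2.53968) = 0.0378·t
t = 0.93204 / 0.0378

t ≈ 24.7 months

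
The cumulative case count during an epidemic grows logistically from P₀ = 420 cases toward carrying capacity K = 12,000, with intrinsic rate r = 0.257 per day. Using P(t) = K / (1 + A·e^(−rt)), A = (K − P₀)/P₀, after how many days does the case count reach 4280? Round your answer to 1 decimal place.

A = (12000 − 420)/420 = 27.57143
4280 = 12000/(1 + 27.57143·e^(−0.257t)) → 1 + 27.57143·e^(−0.257t) = 2.80374
e^(−0.257t) = 0.065421 → t = ln(15.28571)/0.257 = 2.72692/0.257

t ≈ 10.6 days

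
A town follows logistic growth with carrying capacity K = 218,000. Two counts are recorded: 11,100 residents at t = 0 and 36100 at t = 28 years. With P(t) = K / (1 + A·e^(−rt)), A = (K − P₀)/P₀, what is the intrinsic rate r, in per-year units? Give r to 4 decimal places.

r ≈ 0.0467 per year

A = (218000 − 11100)/11100 = 18.63964
36100 = 218000/(1 + 18.63964·e^(−r·28)) → e^(−28r) = (6.03878 − 1)/18.63964 = 0.270326
r = −ln(0.270326)/28 = 1.30813/28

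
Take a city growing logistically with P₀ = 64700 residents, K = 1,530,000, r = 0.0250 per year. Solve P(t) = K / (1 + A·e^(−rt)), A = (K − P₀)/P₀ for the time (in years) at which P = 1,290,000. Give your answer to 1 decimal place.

t ≈ 192.1 years

A = (1530000 − 64700)/64700 = 22.6476
1290000 = 1530000/(1 + 22.6476·e^(−0.025t)) → 1 + 22.6476·e^(−0.025t) = 1.18605
e^(−0.025t) = 0.008215 → t = ln(121.73087)/0.025 = 4.80181/0.025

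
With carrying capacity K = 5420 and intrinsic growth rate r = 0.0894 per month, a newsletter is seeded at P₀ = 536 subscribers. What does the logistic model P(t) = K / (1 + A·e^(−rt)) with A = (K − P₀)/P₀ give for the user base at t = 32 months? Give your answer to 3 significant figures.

A = (5420 − 536)/536 = 9.11194
P(32) = 5420 / (1 + 9.11194·e^(−0.0894·32)) = 5420 / (1 + 9.11194·0.057223)
= 5420 / 1.52141 ≈ 3562.48

≈ 3,560 subscribers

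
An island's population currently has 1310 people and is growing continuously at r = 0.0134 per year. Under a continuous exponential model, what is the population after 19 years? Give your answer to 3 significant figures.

P(19) = 1310 · e^(0.0134·19) = 1310 · e^(0.2546)
= 1310 · 1.28995 ≈ 1689.83

≈ 1,690 people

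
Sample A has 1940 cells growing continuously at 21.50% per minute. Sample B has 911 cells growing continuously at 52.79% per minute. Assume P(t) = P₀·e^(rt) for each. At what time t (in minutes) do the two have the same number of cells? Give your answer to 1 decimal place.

1940·e^(0.215t) = 911·e^(0.5279t)
1940/911 = e^((0.5279 − 0.215)t) → ln(2.12953) = 0.3129·t
t = 0.7559 / 0.3129

t ≈ 2.4 minutes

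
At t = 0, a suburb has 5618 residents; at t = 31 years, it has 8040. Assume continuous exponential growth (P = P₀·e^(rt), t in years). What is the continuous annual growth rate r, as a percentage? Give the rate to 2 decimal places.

r ≈ 1.16% per year

8040 = 5618 · e^(r·31)
e^(31r) = 8040/5618 = 1.43111
r = ln(1.43111) / 31 = 0.35845 / 31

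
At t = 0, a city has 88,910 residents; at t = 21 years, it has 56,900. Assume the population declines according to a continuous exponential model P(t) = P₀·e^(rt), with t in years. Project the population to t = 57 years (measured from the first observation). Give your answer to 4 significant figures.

≈ 26,470 residents

r = ln(56900/88910) / 21 ≈ -0.021254 per year
P(57) = 88910 · e^(-0.021254·57) = 88910 · 0.29776 ≈ 26473.9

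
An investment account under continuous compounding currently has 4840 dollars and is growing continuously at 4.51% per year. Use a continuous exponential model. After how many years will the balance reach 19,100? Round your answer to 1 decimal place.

t ≈ 30.4 years

19100 = 4840 · e^(0.0451·t)
t = ln(19100/4840) / 0.0451 = ln(3.94628) / 0.0451 = 1.37277 / 0.0451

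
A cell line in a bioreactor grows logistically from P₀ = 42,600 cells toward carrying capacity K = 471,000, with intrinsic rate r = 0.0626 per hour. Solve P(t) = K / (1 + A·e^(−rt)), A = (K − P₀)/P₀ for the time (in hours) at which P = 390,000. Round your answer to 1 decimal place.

A = (471000 − 42600)/42600 = 10.05634
390000 = 471000/(1 + 10.05634·e^(−0.0626t)) → 1 + 10.05634·e^(−0.0626t) = 1.20769
e^(−0.0626t) = 0.020653 → t = ln(48.41941)/0.0626 = 3.8799/0.0626

t ≈ 62.0 hours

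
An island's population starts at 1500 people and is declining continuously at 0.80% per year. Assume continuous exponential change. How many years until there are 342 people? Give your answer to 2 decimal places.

t ≈ 184.80 years

342 = 1500 · e^(-0.008·t)
t = ln(342/1500) / -0.008 = ln(0.228) / -0.008 = -1.47841 / -0.008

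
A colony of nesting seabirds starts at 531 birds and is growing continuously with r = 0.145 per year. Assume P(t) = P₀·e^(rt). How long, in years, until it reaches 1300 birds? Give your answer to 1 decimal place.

t ≈ 6.2 years

1300 = 531 · e^(0.145·t)
t = ln(1300/531) / 0.145 = ln(2.44821) / 0.145 = 0.89536 / 0.145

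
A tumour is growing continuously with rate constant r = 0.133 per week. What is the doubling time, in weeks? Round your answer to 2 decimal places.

doubling time ≈ 5.21 weeks

doubling time = ln(2) / |r| = 0.69315 / 0.133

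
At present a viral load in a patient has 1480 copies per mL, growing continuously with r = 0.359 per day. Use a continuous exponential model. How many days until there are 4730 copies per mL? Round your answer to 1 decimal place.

4730 = 1480 · e^(0.359·t)
t = ln(4730/1480) / 0.359 = ln(3.19595) / 0.359 = 1.16188 / 0.359

t ≈ 3.2 days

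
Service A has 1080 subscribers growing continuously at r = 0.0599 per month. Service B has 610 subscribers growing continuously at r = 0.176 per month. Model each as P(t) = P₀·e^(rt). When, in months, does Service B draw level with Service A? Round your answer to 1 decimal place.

t ≈ 4.9 months

1080·e^(0.0599t) = 610·e^(0.176t)
1080/610 = e^((0.176 − 0.0599)t) → ln(1.77049) = 0.1161·t
t = 0.57126 / 0.1161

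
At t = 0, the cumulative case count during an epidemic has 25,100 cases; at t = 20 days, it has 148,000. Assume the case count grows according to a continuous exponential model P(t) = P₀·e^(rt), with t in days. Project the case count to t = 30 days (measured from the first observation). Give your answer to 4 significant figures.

r = ln(148000/25100) / 20 ≈ 0.088717 per day
P(30) = 25100 · e^(0.088717·30) = 25100 · 14.31799 ≈ 359381.5

≈ 359,400 cases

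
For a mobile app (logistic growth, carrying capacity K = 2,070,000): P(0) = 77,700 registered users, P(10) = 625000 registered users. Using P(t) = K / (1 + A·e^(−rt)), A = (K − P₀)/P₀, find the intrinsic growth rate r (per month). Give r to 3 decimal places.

A = (2070000 − 77700)/77700 = 25.64093
625000 = 2070000/(1 + 25.64093·e^(−r·10)) → e^(−10r) = (3.312 − 1)/25.64093 = 0.090168
r = −ln(0.090168)/10 = 2.40608/10

r ≈ 0.241 per month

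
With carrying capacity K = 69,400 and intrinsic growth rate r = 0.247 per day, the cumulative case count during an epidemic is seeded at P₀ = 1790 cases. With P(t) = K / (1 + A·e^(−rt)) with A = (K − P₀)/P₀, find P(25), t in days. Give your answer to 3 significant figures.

≈ 64,300 cases

A = (69400 − 1790)/1790 = 37.77095
P(25) = 69400 / (1 + 37.77095·e^(−0.247·25)) = 69400 / (1 + 37.77095·0.002081)
= 69400 / 1.07859 ≈ 64343.02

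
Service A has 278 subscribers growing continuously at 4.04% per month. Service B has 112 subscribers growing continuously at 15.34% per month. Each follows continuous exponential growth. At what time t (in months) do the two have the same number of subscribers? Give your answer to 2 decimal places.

t ≈ 8.05 months

278·e^(0.0404t) = 112·e^(0.1534t)
278/112 = e^((0.1534 − 0.0404)t) → ln(2.48214) = 0.113·t
t = 0.90912 / 0.113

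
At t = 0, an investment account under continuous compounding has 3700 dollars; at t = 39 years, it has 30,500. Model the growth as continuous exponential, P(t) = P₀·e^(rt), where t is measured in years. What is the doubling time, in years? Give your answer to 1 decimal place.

r = ln(30500/3700) / 39 = ln(8.24324) / 39 ≈ 0.054087 per year
doubling time = ln 2 / |r| = 0.69315 / 0.054087

doubling time ≈ 12.8 years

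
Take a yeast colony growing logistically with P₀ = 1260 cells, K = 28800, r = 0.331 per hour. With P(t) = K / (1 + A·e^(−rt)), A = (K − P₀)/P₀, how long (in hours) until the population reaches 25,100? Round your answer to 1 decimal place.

A = (28800 − 1260)/1260 = 21.85714
25100 = 28800/(1 + 21.85714·e^(−0.331t)) → 1 + 21.85714·e^(−0.331t) = 1.14741
e^(−0.331t) = 0.006744 → t = ln(148.27413)/0.331 = 4.99906/0.331

t ≈ 15.1 hours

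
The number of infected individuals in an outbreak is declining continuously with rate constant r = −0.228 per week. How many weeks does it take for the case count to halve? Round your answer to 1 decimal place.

half-life ≈ 3.0 weeks

half-life = ln(2) / |r| = 0.69315 / 0.228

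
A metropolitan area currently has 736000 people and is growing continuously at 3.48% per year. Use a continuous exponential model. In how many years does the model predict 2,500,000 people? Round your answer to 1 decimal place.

2500000 = 736000 · e^(0.0348·t)
t = ln(2500000/736000) / 0.0348 = ln(3.39674) / 0.0348 = 1.22282 / 0.0348

t ≈ 35.1 years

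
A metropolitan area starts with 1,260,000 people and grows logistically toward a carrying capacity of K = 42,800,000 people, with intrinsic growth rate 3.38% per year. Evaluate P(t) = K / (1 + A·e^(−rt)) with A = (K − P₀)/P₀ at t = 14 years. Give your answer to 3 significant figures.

≈ 1,990,000 people

A = (42800000 − 1260000)/1260000 = 32.96825
P(14) = 42800000 / (1 + 32.96825·e^(−0.0338·14)) = 42800000 / (1 + 32.96825·0.623005)
= 42800000 / 21.5394 ≈ 1987056.08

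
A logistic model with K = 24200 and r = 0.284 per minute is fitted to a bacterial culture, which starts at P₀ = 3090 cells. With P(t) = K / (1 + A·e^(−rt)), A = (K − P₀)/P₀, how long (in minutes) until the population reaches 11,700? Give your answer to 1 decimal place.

A = (24200 − 3090)/3090 = 6.83172
11700 = 24200/(1 + 6.83172·e^(−0.284t)) → 1 + 6.83172·e^(−0.284t) = 2.06838
e^(−0.284t) = 0.156385 → t = ln(6.39449)/0.284 = 1.85544/0.284

t ≈ 6.5 minutes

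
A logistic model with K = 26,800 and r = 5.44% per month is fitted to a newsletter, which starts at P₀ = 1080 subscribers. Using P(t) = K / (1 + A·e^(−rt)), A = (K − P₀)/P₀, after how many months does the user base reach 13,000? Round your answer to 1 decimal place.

A = (26800 − 1080)/1080 = 23.81481
13000 = 26800/(1 + 23.81481·e^(−0.0544t)) → 1 + 23.81481·e^(−0.0544t) = 2.06154
e^(−0.0544t) = 0.044575 → t = ln(22.43425)/0.0544 = 3.11059/0.0544

t ≈ 57.2 months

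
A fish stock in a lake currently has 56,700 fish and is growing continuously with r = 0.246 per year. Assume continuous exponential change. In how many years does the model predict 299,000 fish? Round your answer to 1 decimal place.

t ≈ 6.8 years

299000 = 56700 · e^(0.246·t)
t = ln(299000/56700) / 0.246 = ln(5.27337) / 0.246 = 1.66267 / 0.246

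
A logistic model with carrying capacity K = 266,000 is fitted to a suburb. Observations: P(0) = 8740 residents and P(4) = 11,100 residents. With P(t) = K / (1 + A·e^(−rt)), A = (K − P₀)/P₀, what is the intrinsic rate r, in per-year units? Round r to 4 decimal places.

r ≈ 0.0621 per year

A = (266000 − 8740)/8740 = 29.43478
11100 = 266000/(1 + 29.43478·e^(−r·4)) → e^(−4r) = (23.96396 − 1)/29.43478 = 0.780164
r = −ln(0.780164)/4 = 0.24825/4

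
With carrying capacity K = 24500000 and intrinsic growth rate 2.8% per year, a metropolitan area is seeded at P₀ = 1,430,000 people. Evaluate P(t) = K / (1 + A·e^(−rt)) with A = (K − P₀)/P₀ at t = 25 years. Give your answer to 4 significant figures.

A = (24500000 − 1430000)/1430000 = 16.13287
P(25) = 24500000 / (1 + 16.13287·e^(−0.028·25)) = 24500000 / (1 + 16.13287·0.496585)
= 24500000 / 9.01134 ≈ 2718795.11

≈ 2,719,000 people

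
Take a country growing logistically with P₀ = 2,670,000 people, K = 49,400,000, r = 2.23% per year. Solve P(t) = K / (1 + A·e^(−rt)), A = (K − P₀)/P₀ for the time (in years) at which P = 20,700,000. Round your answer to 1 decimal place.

t ≈ 113.7 years

A = (49400000 − 2670000)/2670000 = 17.50187
20700000 = 49400000/(1 + 17.50187·e^(−0.0223t)) → 1 + 17.50187·e^(−0.0223t) = 2.38647
e^(−0.0223t) = 0.079219 → t = ln(12.6233)/0.0223 = 2.53554/0.0223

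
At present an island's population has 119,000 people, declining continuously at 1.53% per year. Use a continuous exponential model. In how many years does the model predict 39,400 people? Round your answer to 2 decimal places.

t ≈ 72.25 years

39400 = 119000 · e^(-0.0153·t)
t = ln(39400/119000) / -0.0153 = ln(0.33109) / -0.0153 = -1.10536 / -0.0153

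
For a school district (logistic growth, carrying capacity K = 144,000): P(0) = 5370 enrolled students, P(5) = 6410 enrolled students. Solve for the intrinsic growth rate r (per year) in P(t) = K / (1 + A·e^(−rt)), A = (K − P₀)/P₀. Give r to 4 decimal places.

r ≈ 0.0369 per year

A = (144000 − 5370)/5370 = 25.81564
6410 = 144000/(1 + 25.81564·e^(−r·5)) → e^(−5r) = (22.4649 − 1)/25.81564 = 0.831469
r = −ln(0.831469)/5 = 0.18456/5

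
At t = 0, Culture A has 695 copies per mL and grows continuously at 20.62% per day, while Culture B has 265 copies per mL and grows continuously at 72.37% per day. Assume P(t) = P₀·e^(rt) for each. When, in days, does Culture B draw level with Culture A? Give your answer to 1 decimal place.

t ≈ 1.9 days

695·e^(0.2062t) = 265·e^(0.7237t)
695/265 = e^((0.7237 − 0.2062)t) → ln(2.62264) = 0.5175·t
t = 0.96418 / 0.5175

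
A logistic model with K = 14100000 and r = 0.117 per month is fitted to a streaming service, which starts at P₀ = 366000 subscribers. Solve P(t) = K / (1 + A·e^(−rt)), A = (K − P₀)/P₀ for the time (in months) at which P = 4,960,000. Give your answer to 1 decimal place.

A = (14100000 − 366000)/366000 = 37.52459
4960000 = 14100000/(1 + 37.52459·e^(−0.117t)) → 1 + 37.52459·e^(−0.117t) = 2.84274
e^(−0.117t) = 0.049108 → t = ln(20.36345)/0.117 = 3.01374/0.117

t ≈ 25.8 months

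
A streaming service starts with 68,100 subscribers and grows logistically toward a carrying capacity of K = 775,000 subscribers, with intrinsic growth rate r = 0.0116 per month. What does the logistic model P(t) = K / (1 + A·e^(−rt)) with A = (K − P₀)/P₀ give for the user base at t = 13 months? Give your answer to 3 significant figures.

A = (775000 − 68100)/68100 = 10.38032
P(13) = 775000 / (1 + 10.38032·e^(−0.0116·13)) = 775000 / (1 + 10.38032·0.86002)
= 775000 / 9.92728 ≈ 78067.69

≈ 78,100 subscribers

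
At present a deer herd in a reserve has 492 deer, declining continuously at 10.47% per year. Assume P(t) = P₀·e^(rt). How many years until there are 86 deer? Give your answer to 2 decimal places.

86 = 492 · e^(-0.1047·t)
t = ln(86/492) / -0.1047 = ln(0.1748) / -0.1047 = -1.74413 / -0.1047

t ≈ 16.66 years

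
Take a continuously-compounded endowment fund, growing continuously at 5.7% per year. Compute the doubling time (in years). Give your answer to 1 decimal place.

doubling time ≈ 12.2 years

doubling time = ln(2) / |r| = 0.69315 / 0.057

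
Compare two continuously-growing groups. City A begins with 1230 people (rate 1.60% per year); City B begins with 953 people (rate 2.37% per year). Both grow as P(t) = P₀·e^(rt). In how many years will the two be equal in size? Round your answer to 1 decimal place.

1230·e^(0.016t) = 953·e^(0.0237t)
1230/953 = e^((0.0237 − 0.016)t) → ln(1.29066) = 0.0077·t
t = 0.25515 / 0.0077

t ≈ 33.1 years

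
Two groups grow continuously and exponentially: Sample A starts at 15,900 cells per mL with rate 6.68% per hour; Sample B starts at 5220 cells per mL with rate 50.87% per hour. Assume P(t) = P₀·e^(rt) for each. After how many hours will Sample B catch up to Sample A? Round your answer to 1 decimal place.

t ≈ 2.5 hours

15900·e^(0.0668t) = 5220·e^(0.5087t)
15900/5220 = e^((0.5087 − 0.0668)t) → ln(3.04598) = 0.4419·t
t = 1.11382 / 0.4419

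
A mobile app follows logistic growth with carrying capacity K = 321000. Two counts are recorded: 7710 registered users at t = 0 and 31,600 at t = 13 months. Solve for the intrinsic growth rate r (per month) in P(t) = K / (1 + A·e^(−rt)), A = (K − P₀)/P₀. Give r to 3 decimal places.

r ≈ 0.115 per month

A = (321000 − 7710)/7710 = 40.63424
31600 = 321000/(1 + 40.63424·e^(−r·13)) → e^(−13r) = (10.15823 − 1)/40.63424 = 0.225382
r = −ln(0.225382)/13 = 1.48996/13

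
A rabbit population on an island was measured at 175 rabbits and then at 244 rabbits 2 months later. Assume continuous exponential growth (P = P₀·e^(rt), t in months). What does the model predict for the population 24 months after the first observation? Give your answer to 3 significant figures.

r = ln(244/175) / 2 ≈ 0.166191 per month
P(24) = 175 · e^(0.166191·24) = 175 · 53.97856 ≈ 9446.25

≈ 9,450 rabbits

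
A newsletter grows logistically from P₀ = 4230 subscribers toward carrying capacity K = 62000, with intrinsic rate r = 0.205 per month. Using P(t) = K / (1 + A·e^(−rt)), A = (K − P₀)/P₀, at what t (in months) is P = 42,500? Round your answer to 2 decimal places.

t ≈ 16.55 months

A = (62000 − 4230)/4230 = 13.65721
42500 = 62000/(1 + 13.65721·e^(−0.205t)) → 1 + 13.65721·e^(−0.205t) = 1.45882
e^(−0.205t) = 0.033596 → t = ln(29.76571)/0.205 = 3.39336/0.205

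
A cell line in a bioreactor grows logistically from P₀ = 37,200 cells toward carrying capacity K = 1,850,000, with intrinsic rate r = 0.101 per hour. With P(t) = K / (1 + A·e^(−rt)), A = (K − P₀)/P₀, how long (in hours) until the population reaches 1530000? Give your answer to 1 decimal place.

t ≈ 54.0 hours

A = (1850000 − 37200)/37200 = 48.73118
1530000 = 1850000/(1 + 48.73118·e^(−0.101t)) → 1 + 48.73118·e^(−0.101t) = 1.20915
e^(−0.101t) = 0.004292 → t = ln(232.99597)/0.101 = 5.45102/0.101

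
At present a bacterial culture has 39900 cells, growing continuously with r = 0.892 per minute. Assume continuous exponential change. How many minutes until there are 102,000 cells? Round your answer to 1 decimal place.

t ≈ 1.1 minutes

102000 = 39900 · e^(0.892·t)
t = ln(102000/39900) / 0.892 = ln(2.55639) / 0.892 = 0.9386 / 0.892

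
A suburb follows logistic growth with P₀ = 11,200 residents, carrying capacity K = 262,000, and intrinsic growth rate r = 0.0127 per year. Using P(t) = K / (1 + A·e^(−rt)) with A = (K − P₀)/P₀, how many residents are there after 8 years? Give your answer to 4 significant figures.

A = (262000 − 11200)/11200 = 22.39286
P(8) = 262000 / (1 + 22.39286·e^(−0.0127·8)) = 262000 / (1 + 22.39286·0.903391)
= 262000 / 21.2295 ≈ 12341.32

≈ 12,340 residents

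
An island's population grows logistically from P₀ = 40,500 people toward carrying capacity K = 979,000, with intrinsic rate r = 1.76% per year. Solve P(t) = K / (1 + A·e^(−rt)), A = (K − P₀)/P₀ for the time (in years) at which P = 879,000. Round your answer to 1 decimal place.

A = (979000 − 40500)/40500 = 23.17284
879000 = 979000/(1 + 23.17284·e^(−0.0176t)) → 1 + 23.17284·e^(−0.0176t) = 1.11377
e^(−0.0176t) = 0.004909 → t = ln(203.68926)/0.0176 = 5.3166/0.0176

t ≈ 302.1 years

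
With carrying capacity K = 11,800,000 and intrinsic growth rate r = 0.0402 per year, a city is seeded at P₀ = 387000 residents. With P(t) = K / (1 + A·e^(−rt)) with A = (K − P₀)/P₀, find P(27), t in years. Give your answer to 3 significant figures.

A = (11800000 − 387000)/387000 = 29.49096
P(27) = 11800000 / (1 + 29.49096·e^(−0.0402·27)) = 11800000 / (1 + 29.49096·0.337767)
= 11800000 / 10.96106 ≈ 1076538.07

≈ 1,080,000 residents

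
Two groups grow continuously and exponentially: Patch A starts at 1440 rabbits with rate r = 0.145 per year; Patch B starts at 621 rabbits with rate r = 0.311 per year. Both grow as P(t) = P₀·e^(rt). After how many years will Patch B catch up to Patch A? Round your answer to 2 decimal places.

1440·e^(0.145t) = 621·e^(0.311t)
1440/621 = e^((0.311 − 0.145)t) → ln(2.31884) = 0.166·t
t = 0.84107 / 0.166

t ≈ 5.07 years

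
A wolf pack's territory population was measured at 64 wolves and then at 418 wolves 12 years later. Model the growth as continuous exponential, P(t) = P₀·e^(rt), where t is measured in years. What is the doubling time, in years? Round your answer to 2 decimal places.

doubling time ≈ 4.43 years

r = ln(418/64) / 12 = ln(6.53125) / 12 ≈ 0.156383 per year
doubling time = ln 2 / |r| = 0.69315 / 0.156383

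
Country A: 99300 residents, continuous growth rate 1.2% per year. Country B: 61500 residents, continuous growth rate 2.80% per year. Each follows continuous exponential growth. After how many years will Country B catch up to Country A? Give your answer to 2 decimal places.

99300·e^(0.012t) = 61500·e^(0.028t)
99300/61500 = e^((0.028 − 0.012)t) → ln(1.61463) = 0.016·t
t = 0.47911 / 0.016

t ≈ 29.94 years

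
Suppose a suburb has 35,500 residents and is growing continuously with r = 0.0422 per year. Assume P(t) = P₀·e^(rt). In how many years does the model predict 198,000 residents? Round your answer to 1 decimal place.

198000 = 35500 · e^(0.0422·t)
t = ln(198000/35500) / 0.0422 = ln(5.57746) / 0.0422 = 1.71873 / 0.0422

t ≈ 40.7 years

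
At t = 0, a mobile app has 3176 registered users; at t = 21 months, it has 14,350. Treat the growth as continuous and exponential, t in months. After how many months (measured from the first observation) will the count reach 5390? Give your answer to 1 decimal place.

r = ln(14350/3176) / 21 ≈ 0.071816 per month
t = ln(5390/3176) / r = 0.52892 / 0.071816 ≈ 7.365

t ≈ 7.4 months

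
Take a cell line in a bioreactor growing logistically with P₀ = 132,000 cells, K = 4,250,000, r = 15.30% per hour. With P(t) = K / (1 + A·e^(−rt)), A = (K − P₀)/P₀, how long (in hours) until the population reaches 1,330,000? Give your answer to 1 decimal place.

t ≈ 17.3 hours

A = (4250000 − 132000)/132000 = 31.19697
1330000 = 4250000/(1 + 31.19697·e^(−0.153t)) → 1 + 31.19697·e^(−0.153t) = 3.19549
e^(−0.153t) = 0.070375 → t = ln(14.20958)/0.153 = 2.65392/0.153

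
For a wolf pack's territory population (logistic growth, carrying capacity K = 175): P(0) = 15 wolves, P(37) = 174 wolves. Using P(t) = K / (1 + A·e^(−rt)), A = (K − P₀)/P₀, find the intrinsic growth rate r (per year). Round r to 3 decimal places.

A = (175 − 15)/15 = 10.66667
174 = 175/(1 + 10.66667·e^(−r·37)) → e^(−37r) = (1.00575 − 1)/10.66667 = 0.000539
r = −ln(0.000539)/37 = 7.52618/37

r ≈ 0.203 per year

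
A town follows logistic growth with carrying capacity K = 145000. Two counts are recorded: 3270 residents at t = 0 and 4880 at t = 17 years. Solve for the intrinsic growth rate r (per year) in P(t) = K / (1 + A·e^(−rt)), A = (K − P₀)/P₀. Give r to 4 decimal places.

A = (145000 − 3270)/3270 = 43.34251
4880 = 145000/(1 + 43.34251·e^(−r·17)) → e^(−17r) = (29.71311 − 1)/43.34251 = 0.66247
r = −ln(0.66247)/17 = 0.41178/17

r ≈ 0.0242 per year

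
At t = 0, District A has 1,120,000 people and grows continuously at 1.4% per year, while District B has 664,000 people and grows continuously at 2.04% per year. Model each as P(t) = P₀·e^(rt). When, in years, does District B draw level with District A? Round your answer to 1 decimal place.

1120000·e^(0.014t) = 664000·e^(0.0204t)
1120000/664000 = e^((0.0204 − 0.014)t) → ln(1.68675) = 0.0064·t
t = 0.5228 / 0.0064

t ≈ 81.7 years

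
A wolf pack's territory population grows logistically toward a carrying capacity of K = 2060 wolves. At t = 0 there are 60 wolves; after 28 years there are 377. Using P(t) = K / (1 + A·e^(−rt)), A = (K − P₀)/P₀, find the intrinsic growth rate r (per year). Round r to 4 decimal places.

r ≈ 0.0718 per year

A = (2060 − 60)/60 = 33.33333
377 = 2060/(1 + 33.33333·e^(−r·28)) → e^(−28r) = (5.46419 − 1)/33.33333 = 0.133926
r = −ln(0.133926)/28 = 2.01047/28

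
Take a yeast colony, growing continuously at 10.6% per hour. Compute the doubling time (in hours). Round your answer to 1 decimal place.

doubling time = ln(2) / |r| = 0.69315 / 0.106

doubling time ≈ 6.5 hours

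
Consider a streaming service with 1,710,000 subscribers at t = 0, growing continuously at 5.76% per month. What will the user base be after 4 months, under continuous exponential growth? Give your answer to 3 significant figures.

P(4) = 1710000 · e^(0.0576·4) = 1710000 · e^(0.2304)
= 1710000 · 1.2591 ≈ 2153067.07

≈ 2,150,000 subscribers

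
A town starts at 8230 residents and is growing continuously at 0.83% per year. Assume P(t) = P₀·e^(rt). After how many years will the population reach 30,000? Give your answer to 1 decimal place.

30000 = 8230 · e^(0.0083·t)
t = ln(30000/8230) / 0.0083 = ln(3.6452) / 0.0083 = 1.29341 / 0.0083

t ≈ 155.8 years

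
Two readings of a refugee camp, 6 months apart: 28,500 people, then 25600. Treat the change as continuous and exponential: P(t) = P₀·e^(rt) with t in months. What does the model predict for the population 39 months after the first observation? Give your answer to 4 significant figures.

≈ 14,190 people

r = ln(25600/28500) / 6 ≈ -0.017885 per month
P(39) = 28500 · e^(-0.017885·39) = 28500 · 0.49782 ≈ 14187.73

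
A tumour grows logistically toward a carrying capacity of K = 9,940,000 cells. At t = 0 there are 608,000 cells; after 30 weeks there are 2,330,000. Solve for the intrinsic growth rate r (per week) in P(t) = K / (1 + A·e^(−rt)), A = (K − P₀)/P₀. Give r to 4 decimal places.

r ≈ 0.0516 per week

A = (9940000 − 608000)/608000 = 15.34868
2330000 = 9940000/(1 + 15.34868·e^(−r·30)) → e^(−30r) = (4.26609 − 1)/15.34868 = 0.212793
r = −ln(0.212793)/30 = 1.54743/30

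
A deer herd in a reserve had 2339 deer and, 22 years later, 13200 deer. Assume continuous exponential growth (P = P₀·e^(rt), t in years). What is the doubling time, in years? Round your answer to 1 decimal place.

doubling time ≈ 8.8 years

r = ln(13200/2339) / 22 = ln(5.64344) / 22 ≈ 0.078659 per year
doubling time = ln 2 / |r| = 0.69315 / 0.078659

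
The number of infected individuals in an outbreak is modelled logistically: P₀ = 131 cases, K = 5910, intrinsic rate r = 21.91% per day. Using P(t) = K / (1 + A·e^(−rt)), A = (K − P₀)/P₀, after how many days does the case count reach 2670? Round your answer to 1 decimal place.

A = (5910 − 131)/131 = 44.1145
2670 = 5910/(1 + 44.1145·e^(−0.2191t)) → 1 + 44.1145·e^(−0.2191t) = 2.21348
e^(−0.2191t) = 0.027508 → t = ln(36.35362)/0.2191 = 3.59329/0.2191

t ≈ 16.4 days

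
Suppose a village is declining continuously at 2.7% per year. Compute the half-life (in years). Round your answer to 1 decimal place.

half-life ≈ 25.7 years

half-life = ln(2) / |r| = 0.69315 / 0.027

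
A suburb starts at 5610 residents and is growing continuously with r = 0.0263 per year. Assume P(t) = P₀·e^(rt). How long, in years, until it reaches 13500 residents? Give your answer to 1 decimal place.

13500 = 5610 · e^(0.0263·t)
t = ln(13500/5610) / 0.0263 = ln(2.40642) / 0.0263 = 0.87814 / 0.0263

t ≈ 33.4 years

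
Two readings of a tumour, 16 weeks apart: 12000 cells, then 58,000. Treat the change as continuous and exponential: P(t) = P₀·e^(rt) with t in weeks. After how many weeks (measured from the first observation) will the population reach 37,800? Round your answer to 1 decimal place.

r = ln(58000/12000) / 16 ≈ 0.098471 per week
t = ln(37800/12000) / r = 1.1474 / 0.098471 ≈ 11.652

t ≈ 11.7 weeks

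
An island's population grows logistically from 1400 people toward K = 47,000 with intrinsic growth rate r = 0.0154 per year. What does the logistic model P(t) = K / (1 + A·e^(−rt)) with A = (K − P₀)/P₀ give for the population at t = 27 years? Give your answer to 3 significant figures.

A = (47000 − 1400)/1400 = 32.57143
P(27) = 47000 / (1 + 32.57143·e^(−0.0154·27)) = 47000 / (1 + 32.57143·0.659812)
= 47000 / 22.49103 ≈ 2089.72

≈ 2,090 people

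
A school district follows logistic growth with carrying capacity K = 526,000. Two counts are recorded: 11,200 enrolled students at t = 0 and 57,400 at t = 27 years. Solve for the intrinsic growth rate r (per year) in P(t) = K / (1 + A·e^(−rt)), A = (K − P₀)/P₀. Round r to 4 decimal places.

A = (526000 − 11200)/11200 = 45.96429
57400 = 526000/(1 + 45.96429·e^(−r·27)) → e^(−27r) = (9.16376 − 1)/45.96429 = 0.177611
r = −ln(0.177611)/27 = 1.72816/27

r ≈ 0.0640 per year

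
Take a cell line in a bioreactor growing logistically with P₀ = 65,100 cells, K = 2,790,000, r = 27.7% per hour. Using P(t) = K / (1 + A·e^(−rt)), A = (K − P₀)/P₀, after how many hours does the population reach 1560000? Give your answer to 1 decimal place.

A = (2790000 − 65100)/65100 = 41.85714
1560000 = 2790000/(1 + 41.85714·e^(−0.277t)) → 1 + 41.85714·e^(−0.277t) = 1.78846
e^(−0.277t) = 0.018837 → t = ln(53.08711)/0.277 = 3.97193/0.277

t ≈ 14.3 hours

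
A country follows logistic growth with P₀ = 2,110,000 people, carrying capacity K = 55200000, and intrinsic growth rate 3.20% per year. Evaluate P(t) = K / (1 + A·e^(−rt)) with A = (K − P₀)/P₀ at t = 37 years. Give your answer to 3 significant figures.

A = (55200000 − 2110000)/2110000 = 25.16114
P(37) = 55200000 / (1 + 25.16114·e^(−0.032·37)) = 55200000 / (1 + 25.16114·0.306052)
= 55200000 / 8.70062 ≈ 6344376.61

≈ 6,340,000 people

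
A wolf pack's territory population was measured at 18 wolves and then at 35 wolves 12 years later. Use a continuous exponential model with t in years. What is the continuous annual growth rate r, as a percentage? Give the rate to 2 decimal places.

35 = 18 · e^(r·12)
e^(12r) = 35/18 = 1.94444
r = ln(1.94444) / 12 = 0.66498 / 12

r ≈ 5.54% per year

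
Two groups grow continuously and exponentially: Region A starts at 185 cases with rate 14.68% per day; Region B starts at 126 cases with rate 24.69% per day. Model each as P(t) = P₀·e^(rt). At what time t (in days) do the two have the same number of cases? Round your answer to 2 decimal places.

t ≈ 3.84 days

185·e^(0.1468t) = 126·e^(0.2469t)
185/126 = e^((0.2469 − 0.1468)t) → ln(1.46825) = 0.1001·t
t = 0.38407 / 0.1001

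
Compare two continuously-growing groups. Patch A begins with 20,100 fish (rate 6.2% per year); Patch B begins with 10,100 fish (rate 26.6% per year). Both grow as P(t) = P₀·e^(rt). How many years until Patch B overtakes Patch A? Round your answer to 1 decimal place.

t ≈ 3.4 years

20100·e^(0.062t) = 10100·e^(0.266t)
20100/10100 = e^((0.266 − 0.062)t) → ln(1.9901) = 0.204·t
t = 0.68818 / 0.204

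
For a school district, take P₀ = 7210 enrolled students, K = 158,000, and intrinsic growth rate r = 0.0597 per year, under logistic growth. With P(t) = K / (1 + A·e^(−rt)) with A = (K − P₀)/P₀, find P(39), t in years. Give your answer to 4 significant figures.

≈ 52,000 enrolled students

A = (158000 − 7210)/7210 = 20.91401
P(39) = 158000 / (1 + 20.91401·e^(−0.0597·39)) = 158000 / (1 + 20.91401·0.097461)
= 158000 / 3.03831 ≈ 52002.66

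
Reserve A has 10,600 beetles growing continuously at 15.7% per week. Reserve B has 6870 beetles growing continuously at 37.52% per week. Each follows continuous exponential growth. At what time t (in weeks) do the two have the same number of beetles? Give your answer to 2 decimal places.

10600·e^(0.157t) = 6870·e^(0.3752t)
10600/6870 = e^((0.3752 − 0.157)t) → ln(1.54294) = 0.2182·t
t = 0.43369 / 0.2182

t ≈ 1.99 weeks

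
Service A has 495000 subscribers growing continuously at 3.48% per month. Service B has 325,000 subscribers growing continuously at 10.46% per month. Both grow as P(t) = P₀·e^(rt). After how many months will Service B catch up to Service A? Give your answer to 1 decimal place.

t ≈ 6.0 months

495000·e^(0.0348t) = 325000·e^(0.1046t)
495000/325000 = e^((0.1046 − 0.0348)t) → ln(1.52308) = 0.0698·t
t = 0.42073 / 0.0698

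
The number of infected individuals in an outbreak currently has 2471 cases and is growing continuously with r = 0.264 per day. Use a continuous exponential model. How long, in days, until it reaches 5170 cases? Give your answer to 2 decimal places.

5170 = 2471 · e^(0.264·t)
t = ln(5170/2471) / 0.264 = ln(2.09227) / 0.264 = 0.73825 / 0.264

t ≈ 2.80 days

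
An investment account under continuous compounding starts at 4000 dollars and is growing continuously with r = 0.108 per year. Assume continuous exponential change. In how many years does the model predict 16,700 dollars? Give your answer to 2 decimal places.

t ≈ 13.23 years

16700 = 4000 · e^(0.108·t)
t = ln(16700/4000) / 0.108 = ln(4.175) / 0.108 = 1.42911 / 0.108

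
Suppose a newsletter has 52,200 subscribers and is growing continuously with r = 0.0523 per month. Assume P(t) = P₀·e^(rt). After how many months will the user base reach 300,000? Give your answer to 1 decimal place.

300000 = 52200 · e^(0.0523·t)
t = ln(300000/52200) / 0.0523 = ln(5.74713) / 0.0523 = 1.7487 / 0.0523

t ≈ 33.4 months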